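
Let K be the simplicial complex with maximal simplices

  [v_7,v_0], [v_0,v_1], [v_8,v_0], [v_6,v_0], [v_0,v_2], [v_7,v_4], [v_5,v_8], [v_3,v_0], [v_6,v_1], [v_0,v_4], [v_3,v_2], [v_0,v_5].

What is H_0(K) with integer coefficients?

H_0 ≅ Z.

Order the vertices as v_0 < v_1 < v_2 < v_3 < v_4 < v_5 < v_6 < v_7 < v_8. Listing each simplex with vertices in this order, K has dimension 1 with simplices:

  0-simplices (9): [v_0], [v_1], [v_2], [v_3], [v_4], [v_5], [v_6], [v_7], [v_8]
  1-simplices (12): [v_0,v_1], [v_0,v_2], [v_0,v_3], [v_0,v_4], [v_0,v_5], [v_0,v_6], [v_0,v_7], [v_0,v_8], [v_1,v_6], [v_2,v_3], [v_4,v_7], [v_5,v_8]

Hence C_0 ≅ Z^9, C_1 ≅ Z^12.

The boundary map ∂_1: C_1 → C_0 sends each edge [p,q] (with p < q) to q − p.
This gives a 9×12 integer matrix of rank 8; reducing to Smith normal form yields diagonal entries (1,1,1,1,1,1,1,1).

Reading off H_k = ker ∂_k / im ∂_{k+1}:

  H_0: rank C_0 − rank ∂_1 = 9 − 8 = 1, and the invariant factors of ∂_1 are all 1, so H_0 = Z.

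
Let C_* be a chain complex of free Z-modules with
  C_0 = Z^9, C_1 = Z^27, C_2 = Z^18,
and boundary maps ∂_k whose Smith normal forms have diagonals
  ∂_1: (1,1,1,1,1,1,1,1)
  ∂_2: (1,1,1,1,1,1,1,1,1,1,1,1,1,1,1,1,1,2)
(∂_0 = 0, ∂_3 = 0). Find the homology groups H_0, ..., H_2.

H_0 = Z,  H_1 = Z ⊕ Z/2Z,  H_2 = 0.

H_0: b_0 = 9 − 0 − 8 = 1; torsion from ∂_1 factors > 1: none. So H_0 = Z.
H_1: b_1 = 27 − 8 − 18 = 1; torsion from ∂_2 factors > 1: [2]. So H_1 = Z ⊕ Z/2Z.
H_2: b_2 = 18 − 18 − 0 = 0; torsion from ∂_3 factors > 1: none. So H_2 = 0.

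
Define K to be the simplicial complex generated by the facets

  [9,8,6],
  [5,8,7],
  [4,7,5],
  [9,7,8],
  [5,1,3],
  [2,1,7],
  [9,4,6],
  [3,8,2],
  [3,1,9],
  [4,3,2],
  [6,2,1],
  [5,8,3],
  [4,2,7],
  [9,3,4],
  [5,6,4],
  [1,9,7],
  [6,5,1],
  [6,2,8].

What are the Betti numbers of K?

b_0 = 1, b_1 = 2, b_2 = 1.

We work with the vertex ordering 1 < 2 < 3 < 4 < 5 < 6 < 7 < 8 < 9. The simplices of K, each written with vertices in increasing order, are:

  0-simplices (9): [1], [2], [3], [4], [5], [6], [7], [8], [9]
  1-simplices (27): (27 of them)
  2-simplices (18): [1,2,6], [1,2,7], [1,3,5], [1,3,9], [1,5,6], [1,7,9], [2,3,4], [2,3,8], [2,4,7], [2,6,8], [3,4,9], [3,5,8], [4,5,6], [4,5,7], [4,6,9], [5,7,8], [6,8,9], [7,8,9]

Hence C_0 ≅ Z^9, C_1 ≅ Z^27, C_2 ≅ Z^18.

Boundary ∂_1: C_1 → C_0 is given by ∂[p,q] = [q] − [p].
The 9×27 boundary matrix has rank 8 and Smith normal form diag(1,1,1,1,1,1,1,1).

Boundary ∂_2: C_2 → C_1 sends each 2-simplex [p,q,r] to [q,r] − [p,r] + [p,q]. For instance
  ∂[1,7,9] = [7,9] − [1,9] + [1,7],
  ∂[7,8,9] = [8,9] − [7,9] + [7,8].
As a 27×18 matrix over Z this has rank 17, with invariant factors (1,1,1,1,1,1,1,1,1,1,1,1,1,1,1,1,1).

Computing H_k = (kernel of ∂_k) / (image of ∂_{k+1}):

  H_0: rank C_0 − rank ∂_1 = 9 − 8 = 1, and the invariant factors of ∂_1 are all 1, so H_0 ≅ Z.
  H_1: rank ker ∂_1 − rank ∂_2 = (27 − 8) − 17 = 2, and the invariant factors of ∂_2 are all 1, so H_1 ≅ Z^2.
  H_2: rank ker ∂_2 − rank ∂_3 = (18 − 17) − 0 = 1, and there is no ∂_3, so H_2 ≅ Z.

As a check, the Euler characteristic is 9 − 27 + 18 = 0, which agrees with 1 − 2 + 1 = 0.

Hence the Betti numbers are b_0 = 1, b_1 = 2, b_2 = 1.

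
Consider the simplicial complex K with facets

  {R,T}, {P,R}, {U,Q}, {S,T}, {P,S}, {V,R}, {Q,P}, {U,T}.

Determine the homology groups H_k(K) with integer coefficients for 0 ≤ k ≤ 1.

H_0 ≅ Z,  H_1 ≅ Z^2.

K has 7 vertices, 8 edges.
rank ∂_0 = 0, rank ∂_1 = 6 ⇒ b_0 = 7 − 0 − 6 = 1; all invariant factors of ∂_1 are 1 so no torsion. So H_0 ≅ Z.
rank ∂_1 = 6, rank ∂_2 = 0 ⇒ b_1 = 8 − 6 − 0 = 2. So H_1 ≅ Z^2.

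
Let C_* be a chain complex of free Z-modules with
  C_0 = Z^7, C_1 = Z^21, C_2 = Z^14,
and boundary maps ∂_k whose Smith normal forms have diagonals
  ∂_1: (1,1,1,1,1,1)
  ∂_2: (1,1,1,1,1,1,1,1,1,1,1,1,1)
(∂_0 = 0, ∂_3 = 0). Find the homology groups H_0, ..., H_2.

H_0: b_0 = 7 − 0 − 6 = 1; torsion from ∂_1 factors > 1: none. So H_0 ≅ Z.
H_1: b_1 = 21 − 6 − 13 = 2; torsion from ∂_2 factors > 1: none. So H_1 ≅ Z^2.
H_2: b_2 = 14 − 13 − 0 = 1; torsion from ∂_3 factors > 1: none. So H_2 ≅ Z.

H_0 ≅ Z,  H_1 ≅ Z^2,  H_2 ≅ Z.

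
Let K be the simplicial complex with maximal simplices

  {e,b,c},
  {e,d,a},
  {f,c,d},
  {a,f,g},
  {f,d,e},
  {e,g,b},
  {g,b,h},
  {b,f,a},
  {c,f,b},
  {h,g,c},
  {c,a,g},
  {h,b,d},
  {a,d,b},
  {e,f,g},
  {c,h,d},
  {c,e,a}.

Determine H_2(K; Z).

H_2 ≅ Z.

Take the total order a < b < c < d < e < f < g < h on the vertex set. Then K (dimension 2) consists of the simplices:

  0-simplices (8): a, b, c, d, e, f, g, h
  1-simplices (24): ab, ac, ad, ae, af, ag, bc, bd, be, bf, bg, bh, cd, ce, cf, cg, ch, de, df, dh, ef, eg, fg, gh
  2-simplices (16): abd, abf, ace, acg, ade, afg, bce, bcf, bdh, beg, bgh, cdf, cdh, cgh, def, efg

giving chain groups C_0 ≅ Z^8, C_1 ≅ Z^24, C_2 ≅ Z^16.

The boundary map ∂_1: C_1 → C_0 sends each edge [p,q] (with p < q) to q − p. For instance
  ∂eg = g − e.
The 8×24 boundary matrix has rank 7 and Smith normal form diag(1,1,1,1,1,1,1).

Boundary ∂_2: C_2 → C_1 acts by ∂[p,q,r] = [q,r] − [p,r] + [p,q]. For instance
  ∂bdh = dh − bh + bd,
  ∂ade = de − ae + ad.
The resulting 24×16 matrix has rank 15, and its Smith normal form has invariant factors (1,1,1,1,1,1,1,1,1,1,1,1,1,1,1).

From H_k ≅ ker(∂_k) / im(∂_{k+1}) we obtain:

  H_2: rank ker ∂_2 − rank ∂_3 = (16 − 15) − 0 = 1, and there is no ∂_3, so H_2 ≅ Z.

(K is a triangulation of the torus T^2.)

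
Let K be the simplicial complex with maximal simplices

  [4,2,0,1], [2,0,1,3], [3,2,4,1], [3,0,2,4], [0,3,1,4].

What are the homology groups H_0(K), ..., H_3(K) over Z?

Take the total order 0 < 1 < 2 < 3 < 4 on the vertex set. Then K (dimension 3) consists of the simplices:

  0-simplices (5): [0], [1], [2], [3], [4]
  1-simplices (10): [0,1], [0,2], [0,3], [0,4], [1,2], [1,3], [1,4], [2,3], [2,4], [3,4]
  2-simplices (10): [0,1,2], [0,1,3], [0,1,4], [0,2,3], [0,2,4], [0,3,4], [1,2,3], [1,2,4], [1,3,4], [2,3,4]
  3-simplices (5): [0,1,2,3], [0,1,2,4], [0,1,3,4], [0,2,3,4], [1,2,3,4]

so the chain groups are C_0 ≅ Z^5, C_1 ≅ Z^10, C_2 ≅ Z^10, C_3 ≅ Z^5.

Boundary ∂_1: C_1 → C_0 maps an edge to its endpoints' difference, ∂[p,q] = q − p.
As a 5×10 matrix over Z this has rank 4, with invariant factors (1,1,1,1).

Boundary ∂_2: C_2 → C_1 sends each 2-simplex [p,q,r] to [q,r] − [p,r] + [p,q]. For instance
  ∂[0,1,3] = [1,3] − [0,3] + [0,1],
  ∂[2,3,4] = [3,4] − [2,4] + [2,3].
As a 10×10 matrix over Z this has rank 6, with invariant factors (1,1,1,1,1,1).

∂_3: C_3 → C_2 sends each 3-simplex σ to the alternating sum Σ_i (−1)^i (σ with its i-th vertex removed). For instance
  ∂[0,1,2,3] = [1,2,3] − [0,2,3] + [0,1,3] − [0,1,2],
  ∂[0,1,3,4] = [1,3,4] − [0,3,4] + [0,1,4] − [0,1,3].
As a 10×5 matrix over Z this has rank 4, with invariant factors (1,1,1,1).

From H_k ≅ ker(∂_k) / im(∂_{k+1}) we obtain:

  H_0: rank C_0 − rank ∂_1 = 5 − 4 = 1, and the invariant factors of ∂_1 are all 1, so H_0 = Z.
  H_1: rank ker ∂_1 − rank ∂_2 = (10 − 4) − 6 = 0, and the invariant factors of ∂_2 are all 1, so H_1 = 0.
  H_2: rank ker ∂_2 − rank ∂_3 = (10 − 6) − 4 = 0, and the invariant factors of ∂_3 are all 1, so H_2 = 0.
  H_3: rank ker ∂_3 − rank ∂_4 = (5 − 4) − 0 = 1, and there is no ∂_4, so H_3 = Z.

H_0 ≅ Z,  H_1 = 0,  H_2 = 0,  H_3 ≅ Z.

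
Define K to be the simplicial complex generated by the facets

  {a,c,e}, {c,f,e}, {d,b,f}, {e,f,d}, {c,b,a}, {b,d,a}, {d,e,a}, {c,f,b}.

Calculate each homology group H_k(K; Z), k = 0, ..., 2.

Fix the vertex order a < b < c < d < e < f and write every simplex with vertices in increasing order. Then dim K = 2 and the simplices of K are:

  0-simplices (6): a, b, c, d, e, f
  1-simplices (12): ab, ac, ad, ae, bc, bd, bf, ce, cf, de, df, ef
  2-simplices (8): abc, abd, ace, ade, bcf, bdf, cef, def

giving chain groups C_0 ≅ Z^6, C_1 ≅ Z^12, C_2 ≅ Z^8.

The boundary map ∂_1: C_1 → C_0 sends each edge [p,q] (with p < q) to q − p.
The 6×12 boundary matrix has rank 5 and Smith normal form diag(1,1,1,1,1).

∂_2: C_2 → C_1 maps a triangle to the signed sum of its edges. For instance
  ∂bdf = df − bf + bd,
  ∂cef = ef − cf + ce.
The resulting 12×8 matrix has rank 7, and its Smith normal form has invariant factors (1,1,1,1,1,1,1).

From H_k ≅ ker(∂_k) / im(∂_{k+1}) we obtain:

  H_0: rank C_0 − rank ∂_1 = 6 − 5 = 1, and the invariant factors of ∂_1 are all 1, so H_0 = Z.
  H_1: rank ker ∂_1 − rank ∂_2 = (12 − 5) − 7 = 0, and the invariant factors of ∂_2 are all 1, so H_1 = 0.
  H_2: rank ker ∂_2 − rank ∂_3 = (8 − 7) − 0 = 1, and there is no ∂_3, so H_2 = Z.

As a check, the Euler characteristic is 6 − 12 + 8 = 2, which agrees with 1 − 0 + 1 = 2.

H_0 = Z,  H_1 = 0,  H_2 = Z.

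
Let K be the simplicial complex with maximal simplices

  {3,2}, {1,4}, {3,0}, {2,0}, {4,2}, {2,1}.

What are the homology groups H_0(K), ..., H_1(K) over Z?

H_0 ≅ Z,  H_1 ≅ Z^2.

Take the total order 0 < 1 < 2 < 3 < 4 on the vertex set. Then K (dimension 1) consists of the simplices:

  0-simplices (5): [0], [1], [2], [3], [4]
  1-simplices (6): [0,2], [0,3], [1,2], [1,4], [2,3], [2,4]

so the chain groups are C_0 ≅ Z^5, C_1 ≅ Z^6.

The boundary map ∂_1: C_1 → C_0 sends each edge [p,q] (with p < q) to q − p. For instance
  ∂[2,4] = [4] − [2].
As a 5×6 matrix over Z this has rank 4, with invariant factors (1,1,1,1).

Now H_k = ker ∂_k / im ∂_{k+1}, so:

  H_0: rank C_0 − rank ∂_1 = 5 − 4 = 1, and the invariant factors of ∂_1 are all 1, so H_0 = Z.
  H_1: rank ker ∂_1 − rank ∂_2 = (6 − 4) − 0 = 2, and there is no ∂_2, so H_1 = Z^2.

As a check, the Euler characteristic is 5 − 6 = -1, which agrees with 1 − 2 = -1.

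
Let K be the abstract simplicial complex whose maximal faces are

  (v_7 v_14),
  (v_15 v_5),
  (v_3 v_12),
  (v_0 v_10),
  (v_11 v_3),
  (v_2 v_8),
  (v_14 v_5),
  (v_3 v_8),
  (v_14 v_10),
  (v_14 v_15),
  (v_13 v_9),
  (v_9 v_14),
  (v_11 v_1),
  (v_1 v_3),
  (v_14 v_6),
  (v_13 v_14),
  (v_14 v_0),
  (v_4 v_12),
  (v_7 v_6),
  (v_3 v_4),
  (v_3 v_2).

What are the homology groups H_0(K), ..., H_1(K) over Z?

H_0 = Z^2,  H_1 = Z^7.

We work with the vertex ordering v_0 < v_1 < v_2 < v_3 < v_4 < v_5 < v_6 < v_7 < v_8 < v_9 < v_10 < v_11 < v_12 < v_13 < v_14 < v_15. The simplices of K, each written with vertices in increasing order, are:

  0-simplices (16): [v_0], [v_1], [v_2], [v_3], [v_4], [v_5], [v_6], [v_7], [v_8], [v_9], [v_10], [v_11], [v_12], [v_13], [v_14], [v_15]
  1-simplices (21): (21 of them)

giving chain groups C_0 ≅ Z^16, C_1 ≅ Z^21.

Boundary ∂_1: C_1 → C_0 is given by ∂[p,q] = [q] − [p]. For instance
  ∂[v_0,v_14] = [v_14] − [v_0].
The resulting 16×21 matrix has rank 14, and its Smith normal form has invariant factors (1,1,1,1,1,1,1,1,1,1,1,1,1,1).

From H_k ≅ ker(∂_k) / im(∂_{k+1}) we obtain:

  H_0: rank C_0 − rank ∂_1 = 16 − 14 = 2, and the invariant factors of ∂_1 are all 1, so H_0 = Z^2.
  H_1: rank ker ∂_1 − rank ∂_2 = (21 − 14) − 0 = 7, and there is no ∂_2, so H_1 = Z^7.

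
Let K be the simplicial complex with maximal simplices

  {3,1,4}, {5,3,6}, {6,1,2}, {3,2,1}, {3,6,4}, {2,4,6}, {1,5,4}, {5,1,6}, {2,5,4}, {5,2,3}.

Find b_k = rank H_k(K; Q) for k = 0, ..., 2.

b_0 = 1, b_1 = 0, b_2 = 0.

Take the total order 1 < 2 < 3 < 4 < 5 < 6 on the vertex set. Then K (dimension 2) consists of the simplices:

  0-simplices (6): [1], [2], [3], [4], [5], [6]
  1-simplices (15): [1,2], [1,3], [1,4], [1,5], [1,6], [2,3], [2,4], [2,5], [2,6], [3,4], [3,5], [3,6], [4,5], [4,6], [5,6]
  2-simplices (10): [1,2,3], [1,2,6], [1,3,4], [1,4,5], [1,5,6], [2,3,5], [2,4,5], [2,4,6], [3,4,6], [3,5,6]

so the chain groups are C_0 ≅ Z^6, C_1 ≅ Z^15, C_2 ≅ Z^10.

∂_1: C_1 → C_0 maps an edge to its endpoints' difference, ∂[p,q] = q − p. For instance
  ∂[1,2] = [2] − [1].
This gives a 6×15 integer matrix of rank 5; reducing to Smith normal form yields diagonal entries (1,1,1,1,1).

The boundary map ∂_2: C_2 → C_1 acts by ∂[p,q,r] = [q,r] − [p,r] + [p,q]. For instance
  ∂[3,5,6] = [5,6] − [3,6] + [3,5],
  ∂[2,3,5] = [3,5] − [2,5] + [2,3].
The resulting 15×10 matrix has rank 10, and its Smith normal form has invariant factors (1,1,1,1,1,1,1,1,1,2).

From H_k ≅ ker(∂_k) / im(∂_{k+1}) we obtain:

  H_0: rank C_0 − rank ∂_1 = 6 − 5 = 1, and the invariant factors of ∂_1 are all 1, so H_0 = Z.
  H_1: rank ker ∂_1 − rank ∂_2 = (15 − 5) − 10 = 0, and ∂_2 has invariant factor 2 > 1, so H_1 = Z/2.
  H_2: rank ker ∂_2 − rank ∂_3 = (10 − 10) − 0 = 0, and there is no ∂_3, so H_2 = 0.

Hence the Betti numbers are b_0 = 1, b_1 = 0, b_2 = 0.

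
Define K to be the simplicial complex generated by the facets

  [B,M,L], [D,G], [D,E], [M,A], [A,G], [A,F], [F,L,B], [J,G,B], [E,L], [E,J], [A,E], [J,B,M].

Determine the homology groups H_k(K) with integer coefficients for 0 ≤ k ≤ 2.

Order the vertices as A < B < D < E < F < G < J < L < M. Listing each simplex with vertices in this order, K has dimension 2 with simplices:

  0-simplices (9): A, B, D, E, F, G, J, L, M
  1-simplices (17): AE, AF, AG, AM, BF, BG, BJ, BL, BM, DE, DG, EJ, EL, FL, GJ, JM, LM
  2-simplices (4): BFL, BGJ, BJM, BLM

so the chain groups are C_0 ≅ Z^9, C_1 ≅ Z^17, C_2 ≅ Z^4.

The boundary map ∂_1: C_1 → C_0 is given by ∂[p,q] = [q] − [p]. For instance
  ∂BG = G − B.
The 9×17 boundary matrix has rank 8 and Smith normal form diag(1,1,1,1,1,1,1,1).

The boundary map ∂_2: C_2 → C_1 acts by ∂[p,q,r] = [q,r] − [p,r] + [p,q]. For instance
  ∂BGJ = GJ − BJ + BG,
  ∂BLM = LM − BM + BL.
The resulting 17×4 matrix has rank 4, and its Smith normal form has invariant factors (1,1,1,1).

Now H_k = ker ∂_k / im ∂_{k+1}, so:

  H_0: rank C_0 − rank ∂_1 = 9 − 8 = 1, and the invariant factors of ∂_1 are all 1, so H_0 = Z.
  H_1: rank ker ∂_1 − rank ∂_2 = (17 − 8) − 4 = 5, and the invariant factors of ∂_2 are all 1, so H_1 = Z^5.
  H_2: rank ker ∂_2 − rank ∂_3 = (4 − 4) − 0 = 0, and there is no ∂_3, so H_2 = 0.

H_0 ≅ Z,  H_1 ≅ Z^5,  H_2 = 0.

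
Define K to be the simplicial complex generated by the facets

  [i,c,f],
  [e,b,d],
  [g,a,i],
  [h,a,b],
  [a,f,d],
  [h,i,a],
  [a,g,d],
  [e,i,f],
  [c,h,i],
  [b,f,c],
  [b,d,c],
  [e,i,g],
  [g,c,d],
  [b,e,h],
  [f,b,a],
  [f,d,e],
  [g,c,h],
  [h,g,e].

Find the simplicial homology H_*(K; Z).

Fix the vertex order a < b < c < d < e < f < g < h < i and write every simplex with vertices in increasing order. Then dim K = 2 and the simplices of K are:

  0-simplices (9): a, b, c, d, e, f, g, h, i
  1-simplices (27): ab, ad, af, ag, ah, ai, bc, bd, be, bf, bh, cd, cf, cg, ch, ci, de, df, dg, ef, eg, eh, ei, fi, gh, gi, hi
  2-simplices (18): abf, abh, adf, adg, agi, ahi, bcd, bcf, bde, beh, cdg, cfi, cgh, chi, def, efi, egh, egi

Hence C_0 ≅ Z^9, C_1 ≅ Z^27, C_2 ≅ Z^18.

Boundary ∂_1: C_1 → C_0 maps an edge to its endpoints' difference, ∂[p,q] = q − p. For instance
  ∂gi = i − g.
The resulting 9×27 matrix has rank 8, and its Smith normal form has invariant factors (1,1,1,1,1,1,1,1).

Boundary ∂_2: C_2 → C_1 acts by ∂[p,q,r] = [q,r] − [p,r] + [p,q]. For instance
  ∂agi = gi − ai + ag,
  ∂adf = df − af + ad.
This gives a 27×18 integer matrix of rank 18; reducing to Smith normal form yields diagonal entries (1,1,1,1,1,1,1,1,1,1,1,1,1,1,1,1,1,2).

Computing H_k = (kernel of ∂_k) / (image of ∂_{k+1}):

  H_0: rank C_0 − rank ∂_1 = 9 − 8 = 1, and the invariant factors of ∂_1 are all 1, so H_0 ≅ Z.
  H_1: rank ker ∂_1 − rank ∂_2 = (27 − 8) − 18 = 1, and ∂_2 has invariant factor 2 > 1, so H_1 ≅ Z ⊕ Z/2Z.
  H_2: rank ker ∂_2 − rank ∂_3 = (18 − 18) − 0 = 0, and there is no ∂_3, so H_2 ≅ 0.

(K is a triangulation of the Klein bottle.)

H_0 ≅ Z,  H_1 ≅ Z ⊕ Z/2Z,  H_2 = 0.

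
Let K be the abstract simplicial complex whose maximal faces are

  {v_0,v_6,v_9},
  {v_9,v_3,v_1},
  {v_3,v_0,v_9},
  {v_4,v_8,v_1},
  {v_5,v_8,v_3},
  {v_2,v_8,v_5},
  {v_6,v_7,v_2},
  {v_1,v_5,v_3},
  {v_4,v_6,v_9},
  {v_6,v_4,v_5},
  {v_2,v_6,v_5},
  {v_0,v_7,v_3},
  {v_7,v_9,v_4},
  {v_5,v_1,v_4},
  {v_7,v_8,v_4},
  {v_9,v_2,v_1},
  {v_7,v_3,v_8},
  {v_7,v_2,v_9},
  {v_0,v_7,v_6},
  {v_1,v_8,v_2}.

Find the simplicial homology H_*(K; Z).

Take the total order v_0 < v_1 < v_2 < v_3 < v_4 < v_5 < v_6 < v_7 < v_8 < v_9 on the vertex set. Then K (dimension 2) consists of the simplices:

  0-simplices (10): [v_0], [v_1], [v_2], [v_3], [v_4], [v_5], [v_6], [v_7], [v_8], [v_9]
  1-simplices (30): (30 of them)
  2-simplices (20): (20 of them)

Hence C_0 ≅ Z^10, C_1 ≅ Z^30, C_2 ≅ Z^20.

The boundary map ∂_1: C_1 → C_0 maps an edge to its endpoints' difference, ∂[p,q] = q − p.
The 10×30 boundary matrix has rank 9 and Smith normal form diag(1,1,1,1,1,1,1,1,1).

The boundary map ∂_2: C_2 → C_1 maps a triangle to the signed sum of its edges. For instance
  ∂[v_0,v_3,v_9] = [v_3,v_9] − [v_0,v_9] + [v_0,v_3],
  ∂[v_3,v_7,v_8] = [v_7,v_8] − [v_3,v_8] + [v_3,v_7].
As a 30×20 matrix over Z this has rank 20, with invariant factors (1,1,1,1,1,1,1,1,1,1,1,1,1,1,1,1,1,1,1,2).

From H_k ≅ ker(∂_k) / im(∂_{k+1}) we obtain:

  H_0: rank C_0 − rank ∂_1 = 10 − 9 = 1, and the invariant factors of ∂_1 are all 1, so H_0 ≅ Z.
  H_1: rank ker ∂_1 − rank ∂_2 = (30 − 9) − 20 = 1, and ∂_2 has invariant factor 2 > 1, so H_1 ≅ Z ⊕ Z/2Z.
  H_2: rank ker ∂_2 − rank ∂_3 = (20 − 20) − 0 = 0, and there is no ∂_3, so H_2 ≅ 0.

(K is a triangulation of the Klein bottle.)

H_0 ≅ Z,  H_1 ≅ Z ⊕ Z/2Z,  H_2 = 0.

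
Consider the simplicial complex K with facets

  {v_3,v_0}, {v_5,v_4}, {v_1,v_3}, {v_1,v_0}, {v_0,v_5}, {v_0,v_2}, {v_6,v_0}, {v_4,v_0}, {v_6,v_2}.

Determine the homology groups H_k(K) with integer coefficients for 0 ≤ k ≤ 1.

Take the total order v_0 < v_1 < v_2 < v_3 < v_4 < v_5 < v_6 on the vertex set. Then K (dimension 1) consists of the simplices:

  0-simplices (7): [v_0], [v_1], [v_2], [v_3], [v_4], [v_5], [v_6]
  1-simplices (9): [v_0,v_1], [v_0,v_2], [v_0,v_3], [v_0,v_4], [v_0,v_5], [v_0,v_6], [v_1,v_3], [v_2,v_6], [v_4,v_5]

giving chain groups C_0 ≅ Z^7, C_1 ≅ Z^9.

Boundary ∂_1: C_1 → C_0 sends each edge [p,q] (with p < q) to q − p. For instance
  ∂[v_0,v_4] = [v_4] − [v_0].
The resulting 7×9 matrix has rank 6, and its Smith normal form has invariant factors (1,1,1,1,1,1).

Computing H_k = (kernel of ∂_k) / (image of ∂_{k+1}):

  H_0: rank C_0 − rank ∂_1 = 7 − 6 = 1, and the invariant factors of ∂_1 are all 1, so H_0 = Z.
  H_1: rank ker ∂_1 − rank ∂_2 = (9 − 6) − 0 = 3, and there is no ∂_2, so H_1 = Z^3.

(K is a triangulation of a wedge of 3 circles.)

H_0 = Z,  H_1 = Z^3.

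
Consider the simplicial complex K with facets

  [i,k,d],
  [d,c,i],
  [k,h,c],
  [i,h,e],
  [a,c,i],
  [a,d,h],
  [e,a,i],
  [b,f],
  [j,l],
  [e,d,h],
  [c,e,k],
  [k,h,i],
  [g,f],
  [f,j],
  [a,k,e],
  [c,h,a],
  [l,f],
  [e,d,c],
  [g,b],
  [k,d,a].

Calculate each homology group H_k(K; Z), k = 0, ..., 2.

H_0 = Z^2,  H_1 = Z^4,  H_2 = Z.

Take the total order a < b < c < d < e < f < g < h < i < j < k < l on the vertex set. Then K (dimension 2) consists of the simplices:

  0-simplices (12): a, b, c, d, e, f, g, h, i, j, k, l
  1-simplices (27): ac, ad, ae, ah, ai, ak, bf, bg, cd, ce, ch, ci, ck, de, dh, di, dk, eh, ei, ek, fg, fj, fl, hi, hk, ik, jl
  2-simplices (14): ach, aci, adh, adk, aei, aek, cde, cdi, cek, chk, deh, dik, ehi, hik

so the chain groups are C_0 ≅ Z^12, C_1 ≅ Z^27, C_2 ≅ Z^14.

Boundary ∂_1: C_1 → C_0 sends each edge [p,q] (with p < q) to q − p. For instance
  ∂hi = i − h.
The resulting 12×27 matrix has rank 10, and its Smith normal form has invariant factors (1,1,1,1,1,1,1,1,1,1).

Boundary ∂_2: C_2 → C_1 sends each 2-simplex [p,q,r] to [q,r] − [p,r] + [p,q]. For instance
  ∂ach = ch − ah + ac,
  ∂hik = ik − hk + hi.
The resulting 27×14 matrix has rank 13, and its Smith normal form has invariant factors (1,1,1,1,1,1,1,1,1,1,1,1,1).

From H_k ≅ ker(∂_k) / im(∂_{k+1}) we obtain:

  H_0: rank C_0 − rank ∂_1 = 12 − 10 = 2, and the invariant factors of ∂_1 are all 1, so H_0 = Z^2.
  H_1: rank ker ∂_1 − rank ∂_2 = (27 − 10) − 13 = 4, and the invariant factors of ∂_2 are all 1, so H_1 = Z^4.
  H_2: rank ker ∂_2 − rank ∂_3 = (14 − 13) − 0 = 1, and there is no ∂_3, so H_2 = Z.

As a check, the Euler characteristic is 12 − 27 + 14 = -1, which agrees with 2 − 4 + 1 = -1.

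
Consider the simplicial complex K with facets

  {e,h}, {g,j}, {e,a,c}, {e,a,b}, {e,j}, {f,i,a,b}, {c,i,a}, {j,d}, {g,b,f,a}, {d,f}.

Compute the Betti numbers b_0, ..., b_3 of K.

K has 10 vertices, 19 edges, 10 triangles, 2 3-simplices.
rank ∂_0 = 0, rank ∂_1 = 9 ⇒ b_0 = 10 − 0 − 9 = 1; all invariant factors of ∂_1 are 1 so no torsion. So H_0 ≅ Z.
rank ∂_1 = 9, rank ∂_2 = 8 ⇒ b_1 = 19 − 9 − 8 = 2; all invariant factors of ∂_2 are 1 so no torsion. So H_1 ≅ Z^2.
rank ∂_2 = 8, rank ∂_3 = 2 ⇒ b_2 = 10 − 8 − 2 = 0; all invariant factors of ∂_3 are 1 so no torsion. So H_2 ≅ 0.
rank ∂_3 = 2, rank ∂_4 = 0 ⇒ b_3 = 2 − 2 − 0 = 0. So H_3 ≅ 0.

b_0 = 1, b_1 = 2, b_2 = 0, b_3 = 0.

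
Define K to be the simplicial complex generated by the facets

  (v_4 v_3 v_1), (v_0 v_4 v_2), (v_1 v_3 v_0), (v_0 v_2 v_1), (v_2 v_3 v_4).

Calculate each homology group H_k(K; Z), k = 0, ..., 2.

We work with the vertex ordering v_0 < v_1 < v_2 < v_3 < v_4. The simplices of K, each written with vertices in increasing order, are:

  0-simplices (5): [v_0], [v_1], [v_2], [v_3], [v_4]
  1-simplices (10): [v_0,v_1], [v_0,v_2], [v_0,v_3], [v_0,v_4], [v_1,v_2], [v_1,v_3], [v_1,v_4], [v_2,v_3], [v_2,v_4], [v_3,v_4]
  2-simplices (5): [v_0,v_1,v_2], [v_0,v_1,v_3], [v_0,v_2,v_4], [v_1,v_3,v_4], [v_2,v_3,v_4]

giving chain groups C_0 ≅ Z^5, C_1 ≅ Z^10, C_2 ≅ Z^5.

The boundary map ∂_1: C_1 → C_0 maps an edge to its endpoints' difference, ∂[p,q] = q − p.
This gives a 5×10 integer matrix of rank 4; reducing to Smith normal form yields diagonal entries (1,1,1,1).

The boundary map ∂_2: C_2 → C_1 maps a triangle to the signed sum of its edges. For instance
  ∂[v_0,v_1,v_3] = [v_1,v_3] − [v_0,v_3] + [v_0,v_1],
  ∂[v_2,v_3,v_4] = [v_3,v_4] − [v_2,v_4] + [v_2,v_3].
The 10×5 boundary matrix has rank 5 and Smith normal form diag(1,1,1,1,1).

Reading off H_k = ker ∂_k / im ∂_{k+1}:

  H_0: rank C_0 − rank ∂_1 = 5 − 4 = 1, and the invariant factors of ∂_1 are all 1, so H_0 = Z.
  H_1: rank ker ∂_1 − rank ∂_2 = (10 − 4) − 5 = 1, and the invariant factors of ∂_2 are all 1, so H_1 = Z.
  H_2: rank ker ∂_2 − rank ∂_3 = (5 − 5) − 0 = 0, and there is no ∂_3, so H_2 = 0.

H_0 = Z,  H_1 = Z,  H_2 = 0.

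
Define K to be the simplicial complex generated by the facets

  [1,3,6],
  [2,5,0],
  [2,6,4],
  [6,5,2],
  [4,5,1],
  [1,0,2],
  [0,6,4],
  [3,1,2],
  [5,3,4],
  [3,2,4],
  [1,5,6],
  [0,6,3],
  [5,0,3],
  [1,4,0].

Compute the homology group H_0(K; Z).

Fix the vertex order 0 < 1 < 2 < 3 < 4 < 5 < 6 and write every simplex with vertices in increasing order. Then dim K = 2 and the simplices of K are:

  0-simplices (7): [0], [1], [2], [3], [4], [5], [6]
  1-simplices (21): [0,1], [0,2], [0,3], [0,4], [0,5], [0,6], [1,2], [1,3], [1,4], [1,5], [1,6], [2,3], [2,4], [2,5], [2,6], [3,4], [3,5], [3,6], [4,5], [4,6], [5,6]
  2-simplices (14): [0,1,2], [0,1,4], [0,2,5], [0,3,5], [0,3,6], [0,4,6], [1,2,3], [1,3,6], [1,4,5], [1,5,6], [2,3,4], [2,4,6], [2,5,6], [3,4,5]

so the chain groups are C_0 ≅ Z^7, C_1 ≅ Z^21, C_2 ≅ Z^14.

Boundary ∂_1: C_1 → C_0 sends each edge [p,q] (with p < q) to q − p. For instance
  ∂[4,6] = [6] − [4].
This gives a 7×21 integer matrix of rank 6; reducing to Smith normal form yields diagonal entries (1,1,1,1,1,1).

∂_2: C_2 → C_1 sends each 2-simplex [p,q,r] to [q,r] − [p,r] + [p,q]. For instance
  ∂[0,4,6] = [4,6] − [0,6] + [0,4],
  ∂[2,4,6] = [4,6] − [2,6] + [2,4].
As a 21×14 matrix over Z this has rank 13, with invariant factors (1,1,1,1,1,1,1,1,1,1,1,1,1).

Now H_k = ker ∂_k / im ∂_{k+1}, so:

  H_0: rank C_0 − rank ∂_1 = 7 − 6 = 1, and the invariant factors of ∂_1 are all 1, so H_0 = Z.

H_0 ≅ Z.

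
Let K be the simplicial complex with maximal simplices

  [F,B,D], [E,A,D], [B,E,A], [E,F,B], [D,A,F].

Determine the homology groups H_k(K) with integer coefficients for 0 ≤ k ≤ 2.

H_0 = Z,  H_1 = Z,  H_2 = 0.

K has 5 vertices, 10 edges, 5 triangles.
rank ∂_0 = 0, rank ∂_1 = 4 ⇒ b_0 = 5 − 0 − 4 = 1; all invariant factors of ∂_1 are 1 so no torsion. So H_0 = Z.
rank ∂_1 = 4, rank ∂_2 = 5 ⇒ b_1 = 10 − 4 − 5 = 1; all invariant factors of ∂_2 are 1 so no torsion. So H_1 = Z.
rank ∂_2 = 5, rank ∂_3 = 0 ⇒ b_2 = 5 − 5 − 0 = 0. So H_2 = 0.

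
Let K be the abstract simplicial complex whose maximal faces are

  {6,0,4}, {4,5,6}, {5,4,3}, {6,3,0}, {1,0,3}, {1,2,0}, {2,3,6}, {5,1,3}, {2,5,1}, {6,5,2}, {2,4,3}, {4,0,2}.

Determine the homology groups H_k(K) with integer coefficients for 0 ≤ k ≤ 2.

K has 7 vertices, 18 edges, 12 triangles.
rank ∂_0 = 0, rank ∂_1 = 6 ⇒ b_0 = 7 − 0 − 6 = 1; all invariant factors of ∂_1 are 1 so no torsion. So H_0 ≅ Z.
rank ∂_1 = 6, rank ∂_2 = 12 ⇒ b_1 = 18 − 6 − 12 = 0; ∂_2 has invariant factor(s) [2] giving torsion. So H_1 ≅ Z_2.
rank ∂_2 = 12, rank ∂_3 = 0 ⇒ b_2 = 12 − 12 − 0 = 0. So H_2 ≅ 0.

H_0 = Z,  H_1 = Z_2,  H_2 = 0.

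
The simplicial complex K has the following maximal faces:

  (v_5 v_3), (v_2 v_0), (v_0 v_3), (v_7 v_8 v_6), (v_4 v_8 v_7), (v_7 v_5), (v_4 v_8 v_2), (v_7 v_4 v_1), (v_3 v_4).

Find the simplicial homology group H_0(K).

H_0 = Z.

Order the vertices as v_0 < v_1 < v_2 < v_3 < v_4 < v_5 < v_6 < v_7 < v_8. Listing each simplex with vertices in this order, K has dimension 2 with simplices:

  0-simplices (9): [v_0], [v_1], [v_2], [v_3], [v_4], [v_5], [v_6], [v_7], [v_8]
  1-simplices (14): [v_0,v_2], [v_0,v_3], [v_1,v_4], [v_1,v_7], [v_2,v_4], [v_2,v_8], [v_3,v_4], [v_3,v_5], [v_4,v_7], [v_4,v_8], [v_5,v_7], [v_6,v_7], [v_6,v_8], [v_7,v_8]
  2-simplices (4): [v_1,v_4,v_7], [v_2,v_4,v_8], [v_4,v_7,v_8], [v_6,v_7,v_8]

so the chain groups are C_0 ≅ Z^9, C_1 ≅ Z^14, C_2 ≅ Z^4.

Boundary ∂_1: C_1 → C_0 maps an edge to its endpoints' difference, ∂[p,q] = q − p. For instance
  ∂[v_0,v_2] = [v_2] − [v_0].
As a 9×14 matrix over Z this has rank 8, with invariant factors (1,1,1,1,1,1,1,1).

∂_2: C_2 → C_1 maps a triangle to the signed sum of its edges. For instance
  ∂[v_4,v_7,v_8] = [v_7,v_8] − [v_4,v_8] + [v_4,v_7],
  ∂[v_1,v_4,v_7] = [v_4,v_7] − [v_1,v_7] + [v_1,v_4].
As a 14×4 matrix over Z this has rank 4, with invariant factors (1,1,1,1).

From H_k ≅ ker(∂_k) / im(∂_{k+1}) we obtain:

  H_0: rank C_0 − rank ∂_1 = 9 − 8 = 1, and the invariant factors of ∂_1 are all 1, so H_0 ≅ Z.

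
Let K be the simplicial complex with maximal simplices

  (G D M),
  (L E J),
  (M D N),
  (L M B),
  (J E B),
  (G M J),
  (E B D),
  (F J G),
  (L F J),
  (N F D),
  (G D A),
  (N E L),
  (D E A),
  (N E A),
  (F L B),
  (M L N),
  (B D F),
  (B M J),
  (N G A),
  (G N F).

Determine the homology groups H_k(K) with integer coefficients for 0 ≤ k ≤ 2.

H_0 = Z,  H_1 = Z ⊕ Z/2,  H_2 = 0.

K has 10 vertices, 30 edges, 20 triangles.
rank ∂_0 = 0, rank ∂_1 = 9 ⇒ b_0 = 10 − 0 − 9 = 1; all invariant factors of ∂_1 are 1 so no torsion. So H_0 ≅ Z.
rank ∂_1 = 9, rank ∂_2 = 20 ⇒ b_1 = 30 − 9 − 20 = 1; ∂_2 has invariant factor(s) [2] giving torsion. So H_1 ≅ Z ⊕ Z/2.
rank ∂_2 = 20, rank ∂_3 = 0 ⇒ b_2 = 20 − 20 − 0 = 0. So H_2 ≅ 0.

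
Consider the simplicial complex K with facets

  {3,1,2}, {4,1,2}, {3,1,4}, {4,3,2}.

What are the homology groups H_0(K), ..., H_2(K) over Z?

H_0 ≅ Z,  H_1 = 0,  H_2 ≅ Z.

We work with the vertex ordering 1 < 2 < 3 < 4. The simplices of K, each written with vertices in increasing order, are:

  0-simplices (4): [1], [2], [3], [4]
  1-simplices (6): [1,2], [1,3], [1,4], [2,3], [2,4], [3,4]
  2-simplices (4): [1,2,3], [1,2,4], [1,3,4], [2,3,4]

Hence C_0 ≅ Z^4, C_1 ≅ Z^6, C_2 ≅ Z^4.

∂_1: C_1 → C_0 maps an edge to its endpoints' difference, ∂[p,q] = q − p. For instance
  ∂[2,4] = [4] − [2].
As a 4×6 matrix over Z this has rank 3, with invariant factors (1,1,1).

The boundary map ∂_2: C_2 → C_1 acts by ∂[p,q,r] = [q,r] − [p,r] + [p,q]. For instance
  ∂[2,3,4] = [3,4] − [2,4] + [2,3],
  ∂[1,2,4] = [2,4] − [1,4] + [1,2].
The resulting 6×4 matrix has rank 3, and its Smith normal form has invariant factors (1,1,1).

Now H_k = ker ∂_k / im ∂_{k+1}, so:

  H_0: rank C_0 − rank ∂_1 = 4 − 3 = 1, and the invariant factors of ∂_1 are all 1, so H_0 ≅ Z.
  H_1: rank ker ∂_1 − rank ∂_2 = (6 − 3) − 3 = 0, and the invariant factors of ∂_2 are all 1, so H_1 ≅ 0.
  H_2: rank ker ∂_2 − rank ∂_3 = (4 − 3) − 0 = 1, and there is no ∂_3, so H_2 ≅ Z.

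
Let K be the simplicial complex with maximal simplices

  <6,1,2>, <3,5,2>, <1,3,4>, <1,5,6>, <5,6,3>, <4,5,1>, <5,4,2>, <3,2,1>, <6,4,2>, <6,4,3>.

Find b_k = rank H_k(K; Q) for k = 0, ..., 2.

b_0 = 1, b_1 = 0, b_2 = 0.

Fix the vertex order 1 < 2 < 3 < 4 < 5 < 6 and write every simplex with vertices in increasing order. Then dim K = 2 and the simplices of K are:

  0-simplices (6): [1], [2], [3], [4], [5], [6]
  1-simplices (15): [1,2], [1,3], [1,4], [1,5], [1,6], [2,3], [2,4], [2,5], [2,6], [3,4], [3,5], [3,6], [4,5], [4,6], [5,6]
  2-simplices (10): [1,2,3], [1,2,6], [1,3,4], [1,4,5], [1,5,6], [2,3,5], [2,4,5], [2,4,6], [3,4,6], [3,5,6]

so the chain groups are C_0 ≅ Z^6, C_1 ≅ Z^15, C_2 ≅ Z^10.

Boundary ∂_1: C_1 → C_0 is given by ∂[p,q] = [q] − [p].
As a 6×15 matrix over Z this has rank 5, with invariant factors (1,1,1,1,1).

Boundary ∂_2: C_2 → C_1 maps a triangle to the signed sum of its edges. For instance
  ∂[2,4,5] = [4,5] − [2,5] + [2,4],
  ∂[3,4,6] = [4,6] − [3,6] + [3,4].
This gives a 15×10 integer matrix of rank 10; reducing to Smith normal form yields diagonal entries (1,1,1,1,1,1,1,1,1,2).

Reading off H_k = ker ∂_k / im ∂_{k+1}:

  H_0: rank C_0 − rank ∂_1 = 6 − 5 = 1, and the invariant factors of ∂_1 are all 1, so H_0 ≅ Z.
  H_1: rank ker ∂_1 − rank ∂_2 = (15 − 5) − 10 = 0, and ∂_2 has invariant factor 2 > 1, so H_1 ≅ Z/2Z.
  H_2: rank ker ∂_2 − rank ∂_3 = (10 − 10) − 0 = 0, and there is no ∂_3, so H_2 ≅ 0.

Hence the Betti numbers are b_0 = 1, b_1 = 0, b_2 = 0.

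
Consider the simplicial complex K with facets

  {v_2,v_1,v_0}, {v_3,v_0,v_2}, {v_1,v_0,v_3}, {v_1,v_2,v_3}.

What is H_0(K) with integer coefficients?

H_0 = Z.

Take the total order v_0 < v_1 < v_2 < v_3 on the vertex set. Then K (dimension 2) consists of the simplices:

  0-simplices (4): [v_0], [v_1], [v_2], [v_3]
  1-simplices (6): [v_0,v_1], [v_0,v_2], [v_0,v_3], [v_1,v_2], [v_1,v_3], [v_2,v_3]
  2-simplices (4): [v_0,v_1,v_2], [v_0,v_1,v_3], [v_0,v_2,v_3], [v_1,v_2,v_3]

giving chain groups C_0 ≅ Z^4, C_1 ≅ Z^6, C_2 ≅ Z^4.

Boundary ∂_1: C_1 → C_0 sends each edge [p,q] (with p < q) to q − p.
The 4×6 boundary matrix has rank 3 and Smith normal form diag(1,1,1).

Boundary ∂_2: C_2 → C_1 sends each 2-simplex [p,q,r] to [q,r] − [p,r] + [p,q]. For instance
  ∂[v_0,v_1,v_2] = [v_1,v_2] − [v_0,v_2] + [v_0,v_1],
  ∂[v_0,v_1,v_3] = [v_1,v_3] − [v_0,v_3] + [v_0,v_1].
The resulting 6×4 matrix has rank 3, and its Smith normal form has invariant factors (1,1,1).

Reading off H_k = ker ∂_k / im ∂_{k+1}:

  H_0: rank C_0 − rank ∂_1 = 4 − 3 = 1, and the invariant factors of ∂_1 are all 1, so H_0 ≅ Z.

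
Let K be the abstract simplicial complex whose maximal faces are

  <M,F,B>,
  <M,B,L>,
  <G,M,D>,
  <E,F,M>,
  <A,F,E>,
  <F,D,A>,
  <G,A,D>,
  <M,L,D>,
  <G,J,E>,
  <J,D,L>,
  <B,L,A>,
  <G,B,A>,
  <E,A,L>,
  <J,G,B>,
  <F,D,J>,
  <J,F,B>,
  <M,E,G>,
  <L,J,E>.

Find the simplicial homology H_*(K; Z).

We work with the vertex ordering A < B < D < E < F < G < J < L < M. The simplices of K, each written with vertices in increasing order, are:

  0-simplices (9): A, B, D, E, F, G, J, L, M
  1-simplices (27): AB, AD, AE, AF, AG, AL, BF, BG, BJ, BL, BM, DF, DG, DJ, DL, DM, EF, EG, EJ, EL, EM, FJ, FM, GJ, GM, JL, LM
  2-simplices (18): ABG, ABL, ADF, ADG, AEF, AEL, BFJ, BFM, BGJ, BLM, DFJ, DGM, DJL, DLM, EFM, EGJ, EGM, EJL

giving chain groups C_0 ≅ Z^9, C_1 ≅ Z^27, C_2 ≅ Z^18.

∂_1: C_1 → C_0 is given by ∂[p,q] = [q] − [p]. For instance
  ∂DJ = J − D.
The 9×27 boundary matrix has rank 8 and Smith normal form diag(1,1,1,1,1,1,1,1).

∂_2: C_2 → C_1 sends each 2-simplex [p,q,r] to [q,r] − [p,r] + [p,q]. For instance
  ∂BFM = FM − BM + BF,
  ∂DLM = LM − DM + DL.
As a 27×18 matrix over Z this has rank 17, with invariant factors (1,1,1,1,1,1,1,1,1,1,1,1,1,1,1,1,1).

Computing H_k = (kernel of ∂_k) / (image of ∂_{k+1}):

  H_0: rank C_0 − rank ∂_1 = 9 − 8 = 1, and the invariant factors of ∂_1 are all 1, so H_0 = Z.
  H_1: rank ker ∂_1 − rank ∂_2 = (27 − 8) − 17 = 2, and the invariant factors of ∂_2 are all 1, so H_1 = Z^2.
  H_2: rank ker ∂_2 − rank ∂_3 = (18 − 17) − 0 = 1, and there is no ∂_3, so H_2 = Z.

As a check, the Euler characteristic is 9 − 27 + 18 = 0, which agrees with 1 − 2 + 1 = 0.

H_0 = Z,  H_1 = Z^2,  H_2 = Z.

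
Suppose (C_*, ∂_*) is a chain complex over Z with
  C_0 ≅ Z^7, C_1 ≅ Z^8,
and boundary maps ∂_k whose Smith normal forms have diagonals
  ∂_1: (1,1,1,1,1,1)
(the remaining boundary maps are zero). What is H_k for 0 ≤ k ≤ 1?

H_0 = Z,  H_1 = Z^2.

H_0: b_0 = 7 − 0 − 6 = 1; torsion from ∂_1 factors > 1: none. So H_0 = Z.
H_1: b_1 = 8 − 6 − 0 = 2; torsion from ∂_2 factors > 1: none. So H_1 = Z^2.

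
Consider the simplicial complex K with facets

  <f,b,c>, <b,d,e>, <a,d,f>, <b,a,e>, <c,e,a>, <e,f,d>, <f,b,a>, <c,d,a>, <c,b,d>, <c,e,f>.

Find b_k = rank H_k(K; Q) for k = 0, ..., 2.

b_0 = 1, b_1 = 0, b_2 = 0.

Fix the vertex order a < b < c < d < e < f and write every simplex with vertices in increasing order. Then dim K = 2 and the simplices of K are:

  0-simplices (6): a, b, c, d, e, f
  1-simplices (15): ab, ac, ad, ae, af, bc, bd, be, bf, cd, ce, cf, de, df, ef
  2-simplices (10): abe, abf, acd, ace, adf, bcd, bcf, bde, cef, def

Hence C_0 ≅ Z^6, C_1 ≅ Z^15, C_2 ≅ Z^10.

The boundary map ∂_1: C_1 → C_0 sends each edge [p,q] (with p < q) to q − p. For instance
  ∂ae = e − a.
The 6×15 boundary matrix has rank 5 and Smith normal form diag(1,1,1,1,1).

Boundary ∂_2: C_2 → C_1 maps a triangle to the signed sum of its edges. For instance
  ∂acd = cd − ad + ac,
  ∂abe = be − ae + ab.
The 15×10 boundary matrix has rank 10 and Smith normal form diag(1,1,1,1,1,1,1,1,1,2).

Now H_k = ker ∂_k / im ∂_{k+1}, so:

  H_0: rank C_0 − rank ∂_1 = 6 − 5 = 1, and the invariant factors of ∂_1 are all 1, so H_0 = Z.
  H_1: rank ker ∂_1 − rank ∂_2 = (15 − 5) − 10 = 0, and ∂_2 has invariant factor 2 > 1, so H_1 = Z/2.
  H_2: rank ker ∂_2 − rank ∂_3 = (10 − 10) − 0 = 0, and there is no ∂_3, so H_2 = 0.

As a check, the Euler characteristic is 6 − 15 + 10 = 1, which agrees with 1 − 0 + 0 = 1.

Hence the Betti numbers are b_0 = 1, b_1 = 0, b_2 = 0.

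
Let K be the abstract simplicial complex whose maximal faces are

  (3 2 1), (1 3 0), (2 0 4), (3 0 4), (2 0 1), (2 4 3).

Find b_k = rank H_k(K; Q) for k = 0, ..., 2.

b_0 = 1, b_1 = 0, b_2 = 1.

Fix the vertex order 0 < 1 < 2 < 3 < 4 and write every simplex with vertices in increasing order. Then dim K = 2 and the simplices of K are:

  0-simplices (5): [0], [1], [2], [3], [4]
  1-simplices (9): [0,1], [0,2], [0,3], [0,4], [1,2], [1,3], [2,3], [2,4], [3,4]
  2-simplices (6): [0,1,2], [0,1,3], [0,2,4], [0,3,4], [1,2,3], [2,3,4]

giving chain groups C_0 ≅ Z^5, C_1 ≅ Z^9, C_2 ≅ Z^6.

The boundary map ∂_1: C_1 → C_0 maps an edge to its endpoints' difference, ∂[p,q] = q − p.
This gives a 5×9 integer matrix of rank 4; reducing to Smith normal form yields diagonal entries (1,1,1,1).

Boundary ∂_2: C_2 → C_1 sends each 2-simplex [p,q,r] to [q,r] − [p,r] + [p,q]. For instance
  ∂[1,2,3] = [2,3] − [1,3] + [1,2],
  ∂[0,3,4] = [3,4] − [0,4] + [0,3].
This gives a 9×6 integer matrix of rank 5; reducing to Smith normal form yields diagonal entries (1,1,1,1,1).

Now H_k = ker ∂_k / im ∂_{k+1}, so:

  H_0: rank C_0 − rank ∂_1 = 5 − 4 = 1, and the invariant factors of ∂_1 are all 1, so H_0 ≅ Z.
  H_1: rank ker ∂_1 − rank ∂_2 = (9 − 4) − 5 = 0, and the invariant factors of ∂_2 are all 1, so H_1 ≅ 0.
  H_2: rank ker ∂_2 − rank ∂_3 = (6 − 5) − 0 = 1, and there is no ∂_3, so H_2 ≅ Z.

As a check, the Euler characteristic is 5 − 9 + 6 = 2, which agrees with 1 − 0 + 1 = 2.
(K is a triangulation of the 2-sphere S^2.)

Hence the Betti numbers are b_0 = 1, b_1 = 0, b_2 = 1.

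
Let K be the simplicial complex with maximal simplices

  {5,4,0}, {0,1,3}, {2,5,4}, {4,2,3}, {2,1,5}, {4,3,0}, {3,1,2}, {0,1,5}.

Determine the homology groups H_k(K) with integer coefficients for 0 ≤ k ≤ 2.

H_0 = Z,  H_1 = 0,  H_2 = Z.

K has 6 vertices, 12 edges, 8 triangles.
rank ∂_0 = 0, rank ∂_1 = 5 ⇒ b_0 = 6 − 0 − 5 = 1; all invariant factors of ∂_1 are 1 so no torsion. So H_0 ≅ Z.
rank ∂_1 = 5, rank ∂_2 = 7 ⇒ b_1 = 12 − 5 − 7 = 0; all invariant factors of ∂_2 are 1 so no torsion. So H_1 ≅ 0.
rank ∂_2 = 7, rank ∂_3 = 0 ⇒ b_2 = 8 − 7 − 0 = 1. So H_2 ≅ Z.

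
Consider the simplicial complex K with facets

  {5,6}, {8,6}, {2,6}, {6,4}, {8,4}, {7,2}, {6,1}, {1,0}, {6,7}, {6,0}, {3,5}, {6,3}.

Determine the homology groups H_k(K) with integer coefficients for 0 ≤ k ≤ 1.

H_0 ≅ Z,  H_1 ≅ Z^4.

Take the total order 0 < 1 < 2 < 3 < 4 < 5 < 6 < 7 < 8 on the vertex set. Then K (dimension 1) consists of the simplices:

  0-simplices (9): [0], [1], [2], [3], [4], [5], [6], [7], [8]
  1-simplices (12): [0,1], [0,6], [1,6], [2,6], [2,7], [3,5], [3,6], [4,6], [4,8], [5,6], [6,7], [6,8]

so the chain groups are C_0 ≅ Z^9, C_1 ≅ Z^12.

∂_1: C_1 → C_0 is given by ∂[p,q] = [q] − [p]. For instance
  ∂[2,6] = [6] − [2].
The 9×12 boundary matrix has rank 8 and Smith normal form diag(1,1,1,1,1,1,1,1).

From H_k ≅ ker(∂_k) / im(∂_{k+1}) we obtain:

  H_0: rank C_0 − rank ∂_1 = 9 − 8 = 1, and the invariant factors of ∂_1 are all 1, so H_0 = Z.
  H_1: rank ker ∂_1 − rank ∂_2 = (12 − 8) − 0 = 4, and there is no ∂_2, so H_1 = Z^4.

(K is a triangulation of a wedge of 4 circles.)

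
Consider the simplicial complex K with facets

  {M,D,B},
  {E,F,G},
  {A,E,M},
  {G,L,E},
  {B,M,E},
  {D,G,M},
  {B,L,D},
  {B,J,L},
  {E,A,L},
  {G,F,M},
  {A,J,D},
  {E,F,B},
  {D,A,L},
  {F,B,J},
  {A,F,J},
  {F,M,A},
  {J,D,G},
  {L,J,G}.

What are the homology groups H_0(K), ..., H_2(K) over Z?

Fix the vertex order A < B < D < E < F < G < J < L < M and write every simplex with vertices in increasing order. Then dim K = 2 and the simplices of K are:

  0-simplices (9): A, B, D, E, F, G, J, L, M
  1-simplices (27): AD, AE, AF, AJ, AL, AM, BD, BE, BF, BJ, BL, BM, DG, DJ, DL, DM, EF, EG, EL, EM, FG, FJ, FM, GJ, GL, GM, JL
  2-simplices (18): ADJ, ADL, AEL, AEM, AFJ, AFM, BDL, BDM, BEF, BEM, BFJ, BJL, DGJ, DGM, EFG, EGL, FGM, GJL

so the chain groups are C_0 ≅ Z^9, C_1 ≅ Z^27, C_2 ≅ Z^18.

The boundary map ∂_1: C_1 → C_0 maps an edge to its endpoints' difference, ∂[p,q] = q − p. For instance
  ∂FG = G − F.
The resulting 9×27 matrix has rank 8, and its Smith normal form has invariant factors (1,1,1,1,1,1,1,1).

∂_2: C_2 → C_1 sends each 2-simplex [p,q,r] to [q,r] − [p,r] + [p,q]. For instance
  ∂ADL = DL − AL + AD,
  ∂DGM = GM − DM + DG.
This gives a 27×18 integer matrix of rank 18; reducing to Smith normal form yields diagonal entries (1,1,1,1,1,1,1,1,1,1,1,1,1,1,1,1,1,2).

From H_k ≅ ker(∂_k) / im(∂_{k+1}) we obtain:

  H_0: rank C_0 − rank ∂_1 = 9 − 8 = 1, and the invariant factors of ∂_1 are all 1, so H_0 ≅ Z.
  H_1: rank ker ∂_1 − rank ∂_2 = (27 − 8) − 18 = 1, and ∂_2 has invariant factor 2 > 1, so H_1 ≅ Z ⊕ Z_2.
  H_2: rank ker ∂_2 − rank ∂_3 = (18 − 18) − 0 = 0, and there is no ∂_3, so H_2 ≅ 0.

H_0 = Z,  H_1 = Z ⊕ Z_2,  H_2 = 0.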